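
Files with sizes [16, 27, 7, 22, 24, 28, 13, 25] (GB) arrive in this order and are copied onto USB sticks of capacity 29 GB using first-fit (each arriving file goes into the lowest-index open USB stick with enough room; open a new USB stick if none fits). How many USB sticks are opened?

  16 → USB stick 1 (new)  [load 16/29]
  27 → USB stick 2 (new)  [load 27/29]
  7 → USB stick 1  [load 23/29]
  22 → USB stick 3 (new)  [load 22/29]
  24 → USB stick 4 (new)  [load 24/29]
  28 → USB stick 5 (new)  [load 28/29]
  13 → USB stick 6 (new)  [load 13/29]
  25 → USB stick 7 (new)  [load 25/29]
7 USB sticks opened.

7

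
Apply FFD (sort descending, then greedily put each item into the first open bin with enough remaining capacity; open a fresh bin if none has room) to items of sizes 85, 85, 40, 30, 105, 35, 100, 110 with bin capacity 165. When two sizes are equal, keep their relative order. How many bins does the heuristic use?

5

Sorted descending: 110, 105, 100, 85, 85, 40, 35, 30.
  110 → bin 1 (new)  [load 110/165]
  105 → bin 2 (new)  [load 105/165]
  100 → bin 3 (new)  [load 100/165]
  85 → bin 4 (new)  [load 85/165]
  85 → bin 5 (new)  [load 85/165]
  40 → bin 1  [load 150/165]
  35 → bin 2  [load 140/165]
  30 → bin 3  [load 130/165]
5 bins opened.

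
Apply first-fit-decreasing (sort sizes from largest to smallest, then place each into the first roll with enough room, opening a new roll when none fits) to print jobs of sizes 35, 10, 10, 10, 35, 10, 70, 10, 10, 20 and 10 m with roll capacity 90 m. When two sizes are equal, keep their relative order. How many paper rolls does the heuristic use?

Sorted descending: 70, 35, 35, 20, 10, 10, 10, 10, 10, 10, 10.
  70 → roll 1 (new)  [load 70/90]
  35 → roll 2 (new)  [load 35/90]
  35 → roll 2  [load 70/90]
  20 → roll 1  [load 90/90]
  10 → roll 2  [load 80/90]
  10 → roll 2  [load 90/90]
  10 → roll 3 (new)  [load 10/90]
  10 → roll 3  [load 20/90]
  10 → roll 3  [load 30/90]
  10 → roll 3  [load 40/90]
  10 → roll 3  [load 50/90]
3 paper rolls opened.

3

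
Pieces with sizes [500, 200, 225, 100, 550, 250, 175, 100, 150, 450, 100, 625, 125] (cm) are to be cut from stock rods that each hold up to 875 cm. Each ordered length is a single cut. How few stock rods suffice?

Total = 625 + 550 + 500 + 450 + 250 + 225 + 200 + 175 + 150 + 125 + 100 + 100 + 100 = 3550 cm.
Lower bound: ⌈3550/875⌉ = 5 stock rods.
A packing using 5 stock rods:
  stock rod 1: 625 + 250 = 875
  stock rod 2: 550 + 225 + 100 = 875
  stock rod 3: 500 + 200 + 175 = 875
  stock rod 4: 450 + 150 + 125 + 100 = 825
  stock rod 5: 100 = 100
This matches the lower bound, so 5 is optimal.

5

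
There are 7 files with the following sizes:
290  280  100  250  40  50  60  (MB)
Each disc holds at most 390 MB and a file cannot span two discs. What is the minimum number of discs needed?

3

Total = 290 + 280 + 250 + 100 + 60 + 50 + 40 = 1070 MB.
Lower bound: ⌈1070/390⌉ = 3 discs.
A packing using 3 discs:
  disc 1: 290 + 100 = 390
  disc 2: 280 + 60 + 50 = 390
  disc 3: 250 + 40 = 290
This matches the lower bound, so 3 is optimal.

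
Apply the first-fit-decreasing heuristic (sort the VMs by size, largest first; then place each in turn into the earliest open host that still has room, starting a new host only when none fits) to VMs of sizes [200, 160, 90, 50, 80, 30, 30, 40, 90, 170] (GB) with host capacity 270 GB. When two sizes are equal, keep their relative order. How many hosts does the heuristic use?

4

Sorted descending: 200, 170, 160, 90, 90, 80, 50, 40, 30, 30.
  200 → host 1 (new)  [load 200/270]
  170 → host 2 (new)  [load 170/270]
  160 → host 3 (new)  [load 160/270]
  90 → host 2  [load 260/270]
  90 → host 3  [load 250/270]
  80 → host 4 (new)  [load 80/270]
  50 → host 1  [load 250/270]
  40 → host 4  [load 120/270]
  30 → host 4  [load 150/270]
  30 → host 4  [load 180/270]
4 hosts opened.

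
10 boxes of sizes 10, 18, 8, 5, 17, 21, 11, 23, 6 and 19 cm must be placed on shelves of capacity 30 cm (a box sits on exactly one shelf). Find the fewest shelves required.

5

Total = 23 + 21 + 19 + 18 + 17 + 11 + 10 + 8 + 6 + 5 = 138 cm.
Lower bound: ⌈138/30⌉ = 5 shelves.
A packing using 5 shelves:
  shelf 1: 23 + 6 = 29
  shelf 2: 21 + 8 = 29
  shelf 3: 19 + 11 = 30
  shelf 4: 18 + 10 = 28
  shelf 5: 17 + 5 = 22
This matches the lower bound, so 5 is optimal.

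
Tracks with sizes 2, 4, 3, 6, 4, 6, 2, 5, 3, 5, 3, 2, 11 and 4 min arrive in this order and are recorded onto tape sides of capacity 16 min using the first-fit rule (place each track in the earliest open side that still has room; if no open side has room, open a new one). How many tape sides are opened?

  2 → side 1 (new)  [load 2/16]
  4 → side 1  [load 6/16]
  3 → side 1  [load 9/16]
  6 → side 1  [load 15/16]
  4 → side 2 (new)  [load 4/16]
  6 → side 2  [load 10/16]
  2 → side 2  [load 12/16]
  5 → side 3 (new)  [load 5/16]
  3 → side 2  [load 15/16]
  5 → side 3  [load 10/16]
  3 → side 3  [load 13/16]
  2 → side 3  [load 15/16]
  11 → side 4 (new)  [load 11/16]
  4 → side 4  [load 15/16]
4 tape sides opened.

4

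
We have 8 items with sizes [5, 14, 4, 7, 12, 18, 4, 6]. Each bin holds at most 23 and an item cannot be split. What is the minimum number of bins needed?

Total = 18 + 14 + 12 + 7 + 6 + 5 + 4 + 4 = 70.
Lower bound: ⌈70/23⌉ = 4 bins.
A packing using 4 bins:
  bin 1: 18 + 5 = 23
  bin 2: 14 + 7 = 21
  bin 3: 12 + 6 + 4 = 22
  bin 4: 4 = 4
This matches the lower bound, so 4 is optimal.

4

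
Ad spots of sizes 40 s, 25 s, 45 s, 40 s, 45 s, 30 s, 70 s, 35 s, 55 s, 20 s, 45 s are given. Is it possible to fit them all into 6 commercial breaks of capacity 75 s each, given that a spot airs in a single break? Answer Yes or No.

Total = 450 s; ⌈450/75⌉ = 6.
7 ad spots each exceed half the capacity and cannot share a break, forcing at least 7 commercial breaks.
At least 7 commercial breaks are required, but only 6 are allowed.

No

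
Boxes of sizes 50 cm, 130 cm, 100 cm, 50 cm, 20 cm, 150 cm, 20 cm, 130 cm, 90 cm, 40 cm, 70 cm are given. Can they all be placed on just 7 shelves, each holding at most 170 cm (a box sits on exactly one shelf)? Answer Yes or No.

A valid assignment using 6 shelves:
  shelf 1: 150 + 20 = 170
  shelf 2: 130 + 40 = 170
  shelf 3: 130 + 20 = 150
  shelf 4: 100 + 70 = 170
  shelf 5: 90 + 50 = 140
  shelf 6: 50 = 50
That uses only 6 ≤ 7, so 7 shelves are enough.

Yes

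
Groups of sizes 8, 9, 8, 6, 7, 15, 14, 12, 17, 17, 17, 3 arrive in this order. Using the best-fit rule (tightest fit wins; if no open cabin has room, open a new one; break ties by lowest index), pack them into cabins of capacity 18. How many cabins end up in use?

  8 → cabin 1 (new)  [load 8/18]
  9 → cabin 1  [load 17/18]
  8 → cabin 2 (new)  [load 8/18]
  6 → cabin 2  [load 14/18]
  7 → cabin 3 (new)  [load 7/18]
  15 → cabin 4 (new)  [load 15/18]
  14 → cabin 5 (new)  [load 14/18]
  12 → cabin 6 (new)  [load 12/18]
  17 → cabin 7 (new)  [load 17/18]
  17 → cabin 8 (new)  [load 17/18]
  17 → cabin 9 (new)  [load 17/18]
  3 → cabin 4  [load 18/18]
9 cabins opened.

9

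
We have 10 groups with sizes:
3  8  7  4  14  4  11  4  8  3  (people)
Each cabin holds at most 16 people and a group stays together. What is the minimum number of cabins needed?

5

Total = 14 + 11 + 8 + 8 + 7 + 4 + 4 + 4 + 3 + 3 = 66 people.
Lower bound: ⌈66/16⌉ = 5 cabins.
A packing using 5 cabins:
  cabin 1: 14 = 14
  cabin 2: 11 + 4 = 15
  cabin 3: 8 + 8 = 16
  cabin 4: 7 + 4 + 4 = 15
  cabin 5: 3 + 3 = 6
This matches the lower bound, so 5 is optimal.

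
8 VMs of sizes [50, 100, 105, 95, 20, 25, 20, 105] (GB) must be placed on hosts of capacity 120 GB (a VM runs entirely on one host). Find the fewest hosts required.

5

Total = 105 + 105 + 100 + 95 + 50 + 25 + 20 + 20 = 520 GB.
Lower bound: ⌈520/120⌉ = 5 hosts.
A packing using 5 hosts:
  host 1: 105 = 105
  host 2: 105 = 105
  host 3: 100 + 20 = 120
  host 4: 95 + 25 = 120
  host 5: 50 + 20 = 70
This matches the lower bound, so 5 is optimal.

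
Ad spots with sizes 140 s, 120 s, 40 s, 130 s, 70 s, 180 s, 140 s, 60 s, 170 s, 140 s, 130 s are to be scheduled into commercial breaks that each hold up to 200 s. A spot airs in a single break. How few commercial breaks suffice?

8

Total = 180 + 170 + 140 + 140 + 140 + 130 + 130 + 120 + 70 + 60 + 40 = 1320 s.
Lower bound: ⌈1320/200⌉ = 7 commercial breaks.
Also, 8 ad spots each exceed 100 s, and no two of those can share a break, so at least 8 commercial breaks are needed.
A packing using 8 commercial breaks:
  break 1: 180 = 180
  break 2: 170 = 170
  break 3: 140 + 60 = 200
  break 4: 140 + 40 = 180
  break 5: 140 = 140
  break 6: 130 + 70 = 200
  break 7: 130 = 130
  break 8: 120 = 120
This matches the lower bound, so 8 is optimal.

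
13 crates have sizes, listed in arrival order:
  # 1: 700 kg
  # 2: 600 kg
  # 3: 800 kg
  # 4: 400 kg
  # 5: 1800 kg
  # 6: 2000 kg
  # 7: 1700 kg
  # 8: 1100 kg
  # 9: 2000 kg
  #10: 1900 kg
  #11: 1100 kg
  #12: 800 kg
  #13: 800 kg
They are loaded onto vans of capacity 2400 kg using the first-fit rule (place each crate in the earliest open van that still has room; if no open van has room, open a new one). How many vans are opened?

  700 → van 1 (new)  [load 700/2400]
  600 → van 1  [load 1300/2400]
  800 → van 1  [load 2100/2400]
  400 → van 2 (new)  [load 400/2400]
  1800 → van 2  [load 2200/2400]
  2000 → van 3 (new)  [load 2000/2400]
  1700 → van 4 (new)  [load 1700/2400]
  1100 → van 5 (new)  [load 1100/2400]
  2000 → van 6 (new)  [load 2000/2400]
  1900 → van 7 (new)  [load 1900/2400]
  1100 → van 5  [load 2200/2400]
  800 → van 8 (new)  [load 800/2400]
  800 → van 8  [load 1600/2400]
8 vans opened.

8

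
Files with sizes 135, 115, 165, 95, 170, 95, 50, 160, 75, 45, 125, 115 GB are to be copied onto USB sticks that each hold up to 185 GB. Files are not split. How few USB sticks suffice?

Total = 170 + 165 + 160 + 135 + 125 + 115 + 115 + 95 + 95 + 75 + 50 + 45 = 1345 GB.
Lower bound: ⌈1345/185⌉ = 8 USB sticks.
Also, 9 files each exceed 185/2 GB, and no two of those can share a USB stick, so at least 9 USB sticks are needed.
A packing using 9 USB sticks:
  USB stick 1: 170 = 170
  USB stick 2: 165 = 165
  USB stick 3: 160 = 160
  USB stick 4: 135 + 50 = 185
  USB stick 5: 125 + 45 = 170
  USB stick 6: 115 = 115
  USB stick 7: 115 = 115
  USB stick 8: 95 + 75 = 170
  USB stick 9: 95 = 95
This matches the lower bound, so 9 is optimal.

9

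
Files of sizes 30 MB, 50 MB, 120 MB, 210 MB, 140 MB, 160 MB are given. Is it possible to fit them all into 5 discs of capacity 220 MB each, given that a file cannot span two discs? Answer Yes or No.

A valid assignment using 4 discs:
  disc 1: 210 = 210
  disc 2: 160 + 50 = 210
  disc 3: 140 + 30 = 170
  disc 4: 120 = 120
That uses only 4 ≤ 5, so 5 discs are enough.

Yes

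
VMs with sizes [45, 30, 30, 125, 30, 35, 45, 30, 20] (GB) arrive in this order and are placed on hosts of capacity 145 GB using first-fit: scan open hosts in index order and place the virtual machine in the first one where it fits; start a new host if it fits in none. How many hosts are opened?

  45 → host 1 (new)  [load 45/145]
  30 → host 1  [load 75/145]
  30 → host 1  [load 105/145]
  125 → host 2 (new)  [load 125/145]
  30 → host 1  [load 135/145]
  35 → host 3 (new)  [load 35/145]
  45 → host 3  [load 80/145]
  30 → host 3  [load 110/145]
  20 → host 2  [load 145/145]
3 hosts opened.

3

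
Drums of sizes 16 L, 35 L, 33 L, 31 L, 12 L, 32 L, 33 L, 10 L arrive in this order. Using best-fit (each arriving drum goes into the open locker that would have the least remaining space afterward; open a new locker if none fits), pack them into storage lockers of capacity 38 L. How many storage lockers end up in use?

  16 → locker 1 (new)  [load 16/38]
  35 → locker 2 (new)  [load 35/38]
  33 → locker 3 (new)  [load 33/38]
  31 → locker 4 (new)  [load 31/38]
  12 → locker 1  [load 28/38]
  32 → locker 5 (new)  [load 32/38]
  33 → locker 6 (new)  [load 33/38]
  10 → locker 1  [load 38/38]
6 storage lockers opened.

6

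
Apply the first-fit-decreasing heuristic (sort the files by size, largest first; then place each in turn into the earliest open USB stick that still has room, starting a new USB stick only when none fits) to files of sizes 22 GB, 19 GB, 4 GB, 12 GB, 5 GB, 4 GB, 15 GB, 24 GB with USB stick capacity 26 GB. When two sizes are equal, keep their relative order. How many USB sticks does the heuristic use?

Sorted descending: 24, 22, 19, 15, 12, 5, 4, 4.
  24 → USB stick 1 (new)  [load 24/26]
  22 → USB stick 2 (new)  [load 22/26]
  19 → USB stick 3 (new)  [load 19/26]
  15 → USB stick 4 (new)  [load 15/26]
  12 → USB stick 5 (new)  [load 12/26]
  5 → USB stick 3  [load 24/26]
  4 → USB stick 2  [load 26/26]
  4 → USB stick 4  [load 19/26]
5 USB sticks opened.

5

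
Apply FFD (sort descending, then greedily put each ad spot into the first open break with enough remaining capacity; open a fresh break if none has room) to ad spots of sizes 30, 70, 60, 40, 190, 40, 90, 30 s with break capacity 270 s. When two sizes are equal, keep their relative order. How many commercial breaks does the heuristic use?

3

Sorted descending: 190, 90, 70, 60, 40, 40, 30, 30.
  190 → break 1 (new)  [load 190/270]
  90 → break 2 (new)  [load 90/270]
  70 → break 1  [load 260/270]
  60 → break 2  [load 150/270]
  40 → break 2  [load 190/270]
  40 → break 2  [load 230/270]
  30 → break 2  [load 260/270]
  30 → break 3 (new)  [load 30/270]
3 commercial breaks opened.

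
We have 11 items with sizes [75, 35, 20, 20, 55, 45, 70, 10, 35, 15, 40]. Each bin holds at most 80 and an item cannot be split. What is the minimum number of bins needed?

Total = 75 + 70 + 55 + 45 + 40 + 35 + 35 + 20 + 20 + 15 + 10 = 420.
Lower bound: ⌈420/80⌉ = 6 bins.
A packing using 6 bins:
  bin 1: 75 = 75
  bin 2: 70 + 10 = 80
  bin 3: 55 + 20 = 75
  bin 4: 45 + 35 = 80
  bin 5: 40 + 35 = 75
  bin 6: 20 + 15 = 35
This matches the lower bound, so 6 is optimal.

6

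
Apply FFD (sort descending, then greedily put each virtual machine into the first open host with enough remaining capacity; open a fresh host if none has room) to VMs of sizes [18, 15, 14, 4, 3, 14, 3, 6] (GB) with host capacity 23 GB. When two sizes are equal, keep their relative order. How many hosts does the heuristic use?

4

Sorted descending: 18, 15, 14, 14, 6, 4, 3, 3.
  18 → host 1 (new)  [load 18/23]
  15 → host 2 (new)  [load 15/23]
  14 → host 3 (new)  [load 14/23]
  14 → host 4 (new)  [load 14/23]
  6 → host 2  [load 21/23]
  4 → host 1  [load 22/23]
  3 → host 3  [load 17/23]
  3 → host 3  [load 20/23]
4 hosts opened.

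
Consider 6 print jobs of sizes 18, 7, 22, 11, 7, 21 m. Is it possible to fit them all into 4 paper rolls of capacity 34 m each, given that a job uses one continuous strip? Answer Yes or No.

A valid assignment using 3 paper rolls:
  roll 1: 22 + 11 = 33
  roll 2: 21 + 7 = 28
  roll 3: 18 + 7 = 25
That uses only 3 ≤ 4, so 4 paper rolls are enough.

Yes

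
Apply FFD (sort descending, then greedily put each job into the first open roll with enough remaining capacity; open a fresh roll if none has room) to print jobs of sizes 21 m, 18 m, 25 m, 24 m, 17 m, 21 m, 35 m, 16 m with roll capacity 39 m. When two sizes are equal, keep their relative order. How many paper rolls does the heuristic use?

6

Sorted descending: 35, 25, 24, 21, 21, 18, 17, 16.
  35 → roll 1 (new)  [load 35/39]
  25 → roll 2 (new)  [load 25/39]
  24 → roll 3 (new)  [load 24/39]
  21 → roll 4 (new)  [load 21/39]
  21 → roll 5 (new)  [load 21/39]
  18 → roll 4  [load 39/39]
  17 → roll 5  [load 38/39]
  16 → roll 6 (new)  [load 16/39]
6 paper rolls opened.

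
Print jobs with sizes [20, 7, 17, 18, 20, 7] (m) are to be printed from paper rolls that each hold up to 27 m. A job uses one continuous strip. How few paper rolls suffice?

Total = 20 + 20 + 18 + 17 + 7 + 7 = 89 m.
Lower bound: ⌈89/27⌉ = 4 paper rolls.
A packing using 4 paper rolls:
  roll 1: 20 + 7 = 27
  roll 2: 20 + 7 = 27
  roll 3: 18 = 18
  roll 4: 17 = 17
This matches the lower bound, so 4 is optimal.

4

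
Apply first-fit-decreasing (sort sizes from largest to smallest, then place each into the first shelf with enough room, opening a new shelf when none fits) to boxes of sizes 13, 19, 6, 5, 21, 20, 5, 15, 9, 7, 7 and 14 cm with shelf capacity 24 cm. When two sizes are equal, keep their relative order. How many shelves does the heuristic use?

Sorted descending: 21, 20, 19, 15, 14, 13, 9, 7, 7, 6, 5, 5.
  21 → shelf 1 (new)  [load 21/24]
  20 → shelf 2 (new)  [load 20/24]
  19 → shelf 3 (new)  [load 19/24]
  15 → shelf 4 (new)  [load 15/24]
  14 → shelf 5 (new)  [load 14/24]
  13 → shelf 6 (new)  [load 13/24]
  9 → shelf 4  [load 24/24]
  7 → shelf 5  [load 21/24]
  7 → shelf 6  [load 20/24]
  6 → shelf 7 (new)  [load 6/24]
  5 → shelf 3  [load 24/24]
  5 → shelf 7  [load 11/24]
7 shelves opened.

7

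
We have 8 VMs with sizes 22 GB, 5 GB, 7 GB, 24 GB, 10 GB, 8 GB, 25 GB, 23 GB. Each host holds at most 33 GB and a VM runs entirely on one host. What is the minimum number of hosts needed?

4

Total = 25 + 24 + 23 + 22 + 10 + 8 + 7 + 5 = 124 GB.
Lower bound: ⌈124/33⌉ = 4 hosts.
A packing using 4 hosts:
  host 1: 25 + 8 = 33
  host 2: 24 + 7 = 31
  host 3: 23 + 10 = 33
  host 4: 22 + 5 = 27
This matches the lower bound, so 4 is optimal.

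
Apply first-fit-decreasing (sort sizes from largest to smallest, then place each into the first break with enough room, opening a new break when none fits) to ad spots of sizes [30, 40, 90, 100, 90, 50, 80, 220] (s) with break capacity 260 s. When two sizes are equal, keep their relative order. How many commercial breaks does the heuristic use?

3

Sorted descending: 220, 100, 90, 90, 80, 50, 40, 30.
  220 → break 1 (new)  [load 220/260]
  100 → break 2 (new)  [load 100/260]
  90 → break 2  [load 190/260]
  90 → break 3 (new)  [load 90/260]
  80 → break 3  [load 170/260]
  50 → break 2  [load 240/260]
  40 → break 1  [load 260/260]
  30 → break 3  [load 200/260]
3 commercial breaks opened.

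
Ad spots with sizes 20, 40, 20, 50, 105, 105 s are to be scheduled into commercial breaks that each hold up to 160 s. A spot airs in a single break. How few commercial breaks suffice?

Total = 105 + 105 + 50 + 40 + 20 + 20 = 340 s.
Lower bound: ⌈340/160⌉ = 3 commercial breaks.
A packing using 3 commercial breaks:
  break 1: 105 + 50 = 155
  break 2: 105 + 40 = 145
  break 3: 20 + 20 = 40
This matches the lower bound, so 3 is optimal.

3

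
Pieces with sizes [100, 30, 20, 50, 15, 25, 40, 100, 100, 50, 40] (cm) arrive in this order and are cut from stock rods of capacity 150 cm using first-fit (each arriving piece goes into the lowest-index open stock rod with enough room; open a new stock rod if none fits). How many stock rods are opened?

  100 → stock rod 1 (new)  [load 100/150]
  30 → stock rod 1  [load 130/150]
  20 → stock rod 1  [load 150/150]
  50 → stock rod 2 (new)  [load 50/150]
  15 → stock rod 2  [load 65/150]
  25 → stock rod 2  [load 90/150]
  40 → stock rod 2  [load 130/150]
  100 → stock rod 3 (new)  [load 100/150]
  100 → stock rod 4 (new)  [load 100/150]
  50 → stock rod 3  [load 150/150]
  40 → stock rod 4  [load 140/150]
4 stock rods opened.

4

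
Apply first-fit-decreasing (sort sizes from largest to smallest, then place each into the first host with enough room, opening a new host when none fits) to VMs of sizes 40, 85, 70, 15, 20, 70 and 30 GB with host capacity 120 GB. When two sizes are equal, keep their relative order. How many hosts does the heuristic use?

3

Sorted descending: 85, 70, 70, 40, 30, 20, 15.
  85 → host 1 (new)  [load 85/120]
  70 → host 2 (new)  [load 70/120]
  70 → host 3 (new)  [load 70/120]
  40 → host 2  [load 110/120]
  30 → host 1  [load 115/120]
  20 → host 3  [load 90/120]
  15 → host 3  [load 105/120]
3 hosts opened.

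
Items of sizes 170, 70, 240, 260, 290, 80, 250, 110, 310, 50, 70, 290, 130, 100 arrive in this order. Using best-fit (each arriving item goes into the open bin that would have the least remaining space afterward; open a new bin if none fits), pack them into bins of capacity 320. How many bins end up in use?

  170 → bin 1 (new)  [load 170/320]
  70 → bin 1  [load 240/320]
  240 → bin 2 (new)  [load 240/320]
  260 → bin 3 (new)  [load 260/320]
  290 → bin 4 (new)  [load 290/320]
  80 → bin 1  [load 320/320]
  250 → bin 5 (new)  [load 250/320]
  110 → bin 6 (new)  [load 110/320]
  310 → bin 7 (new)  [load 310/320]
  50 → bin 3  [load 310/320]
  70 → bin 5  [load 320/320]
  290 → bin 8 (new)  [load 290/320]
  130 → bin 6  [load 240/320]
  100 → bin 9 (new)  [load 100/320]
9 bins opened.

9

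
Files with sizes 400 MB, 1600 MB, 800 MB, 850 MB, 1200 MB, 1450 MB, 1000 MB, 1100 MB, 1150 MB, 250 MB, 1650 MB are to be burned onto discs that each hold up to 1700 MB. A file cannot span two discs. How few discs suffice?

Total = 1650 + 1600 + 1450 + 1200 + 1150 + 1100 + 1000 + 850 + 800 + 400 + 250 = 11450 MB.
Lower bound: ⌈11450/1700⌉ = 7 discs.
A packing using 8 discs:
  disc 1: 1650 = 1650
  disc 2: 1600 = 1600
  disc 3: 1450 + 250 = 1700
  disc 4: 1200 + 400 = 1600
  disc 5: 1150 = 1150
  disc 6: 1100 = 1100
  disc 7: 1000 = 1000
  disc 8: 850 + 800 = 1650
No arrangement into 7 discs stays within capacity, so 8 is optimal.

8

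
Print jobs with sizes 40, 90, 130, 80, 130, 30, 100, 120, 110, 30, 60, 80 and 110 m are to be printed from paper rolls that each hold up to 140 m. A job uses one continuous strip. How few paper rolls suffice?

Total = 130 + 130 + 120 + 110 + 110 + 100 + 90 + 80 + 80 + 60 + 40 + 30 + 30 = 1110 m.
Lower bound: ⌈1110/140⌉ = 8 paper rolls.
Also, 9 print jobs each exceed 70 m, and no two of those can share a roll, so at least 9 paper rolls are needed.
A packing using 9 paper rolls:
  roll 1: 130 = 130
  roll 2: 130 = 130
  roll 3: 120 = 120
  roll 4: 110 + 30 = 140
  roll 5: 110 + 30 = 140
  roll 6: 100 + 40 = 140
  roll 7: 90 = 90
  roll 8: 80 + 60 = 140
  roll 9: 80 = 80
This matches the lower bound, so 9 is optimal.

9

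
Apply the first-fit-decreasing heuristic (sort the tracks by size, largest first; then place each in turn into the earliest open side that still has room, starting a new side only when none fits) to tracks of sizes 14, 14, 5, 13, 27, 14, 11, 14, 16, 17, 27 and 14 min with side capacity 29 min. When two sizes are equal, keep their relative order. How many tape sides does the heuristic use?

Sorted descending: 27, 27, 17, 16, 14, 14, 14, 14, 14, 13, 11, 5.
  27 → side 1 (new)  [load 27/29]
  27 → side 2 (new)  [load 27/29]
  17 → side 3 (new)  [load 17/29]
  16 → side 4 (new)  [load 16/29]
  14 → side 5 (new)  [load 14/29]
  14 → side 5  [load 28/29]
  14 → side 6 (new)  [load 14/29]
  14 → side 6  [load 28/29]
  14 → side 7 (new)  [load 14/29]
  13 → side 4  [load 29/29]
  11 → side 3  [load 28/29]
  5 → side 7  [load 19/29]
7 tape sides opened.

7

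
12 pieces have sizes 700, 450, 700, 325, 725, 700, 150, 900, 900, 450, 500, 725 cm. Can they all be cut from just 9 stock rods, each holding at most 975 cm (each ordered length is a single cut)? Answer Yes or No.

A valid assignment using 9 stock rods:
  stock rod 1: 900 = 900
  stock rod 2: 900 = 900
  stock rod 3: 725 + 150 = 875
  stock rod 4: 725 = 725
  stock rod 5: 700 = 700
  stock rod 6: 700 = 700
  stock rod 7: 700 = 700
  stock rod 8: 500 + 450 = 950
  stock rod 9: 450 + 325 = 775
Every load is within 975 cm, so 9 stock rods suffice.

Yes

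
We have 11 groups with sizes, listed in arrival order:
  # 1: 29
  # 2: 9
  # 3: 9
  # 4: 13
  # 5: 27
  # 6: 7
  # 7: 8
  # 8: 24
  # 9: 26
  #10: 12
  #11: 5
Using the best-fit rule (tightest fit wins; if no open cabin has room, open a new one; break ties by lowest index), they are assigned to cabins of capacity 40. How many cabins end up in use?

  29 → cabin 1 (new)  [load 29/40]
  9 → cabin 1  [load 38/40]
  9 → cabin 2 (new)  [load 9/40]
  13 → cabin 2  [load 22/40]
  27 → cabin 3 (new)  [load 27/40]
  7 → cabin 3  [load 34/40]
  8 → cabin 2  [load 30/40]
  24 → cabin 4 (new)  [load 24/40]
  26 → cabin 5 (new)  [load 26/40]
  12 → cabin 5  [load 38/40]
  5 → cabin 3  [load 39/40]
5 cabins opened.

5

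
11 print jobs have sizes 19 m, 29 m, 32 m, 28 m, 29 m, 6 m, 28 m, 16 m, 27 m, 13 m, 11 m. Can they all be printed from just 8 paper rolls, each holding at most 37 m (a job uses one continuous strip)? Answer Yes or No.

Yes

A valid assignment using 8 paper rolls:
  roll 1: 32 = 32
  roll 2: 29 + 6 = 35
  roll 3: 29 = 29
  roll 4: 28 = 28
  roll 5: 28 = 28
  roll 6: 27 = 27
  roll 7: 19 + 16 = 35
  roll 8: 13 + 11 = 24
Every load is within 37 m, so 8 paper rolls suffice.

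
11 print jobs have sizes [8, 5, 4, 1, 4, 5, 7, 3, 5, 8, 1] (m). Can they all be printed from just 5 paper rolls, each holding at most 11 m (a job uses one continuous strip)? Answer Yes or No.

Yes

A valid assignment using 5 paper rolls:
  roll 1: 8 + 3 = 11
  roll 2: 8 + 1 + 1 = 10
  roll 3: 7 + 4 = 11
  roll 4: 5 + 5 = 10
  roll 5: 5 + 4 = 9
Every load is within 11 m, so 5 paper rolls suffice.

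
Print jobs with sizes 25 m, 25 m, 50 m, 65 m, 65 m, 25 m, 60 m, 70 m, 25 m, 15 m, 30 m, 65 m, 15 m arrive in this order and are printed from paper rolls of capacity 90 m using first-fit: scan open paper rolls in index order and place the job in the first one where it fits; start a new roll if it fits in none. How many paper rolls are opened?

7

  25 → roll 1 (new)  [load 25/90]
  25 → roll 1  [load 50/90]
  50 → roll 2 (new)  [load 50/90]
  65 → roll 3 (new)  [load 65/90]
  65 → roll 4 (new)  [load 65/90]
  25 → roll 1  [load 75/90]
  60 → roll 5 (new)  [load 60/90]
  70 → roll 6 (new)  [load 70/90]
  25 → roll 2  [load 75/90]
  15 → roll 1  [load 90/90]
  30 → roll 5  [load 90/90]
  65 → roll 7 (new)  [load 65/90]
  15 → roll 2  [load 90/90]
7 paper rolls opened.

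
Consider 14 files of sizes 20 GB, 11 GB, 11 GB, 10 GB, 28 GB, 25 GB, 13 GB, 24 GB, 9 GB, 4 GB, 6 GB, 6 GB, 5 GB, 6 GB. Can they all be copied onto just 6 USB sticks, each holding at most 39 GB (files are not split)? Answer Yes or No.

A valid assignment using 5 USB sticks:
  USB stick 1: 28 + 11 = 39
  USB stick 2: 25 + 13 = 38
  USB stick 3: 24 + 11 + 4 = 39
  USB stick 4: 20 + 10 + 9 = 39
  USB stick 5: 6 + 6 + 6 + 5 = 23
That uses only 5 ≤ 6, so 6 USB sticks are enough.

Yes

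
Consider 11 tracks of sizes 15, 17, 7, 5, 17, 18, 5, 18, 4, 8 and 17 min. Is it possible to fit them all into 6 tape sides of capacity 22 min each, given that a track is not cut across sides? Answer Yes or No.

Total = 131 min; ⌈131/22⌉ = 6.
The bound of 6 does not rule out 6, but exhaustive search shows no assignment into 6 tape sides of capacity 22 min exists — the minimum is 7.

No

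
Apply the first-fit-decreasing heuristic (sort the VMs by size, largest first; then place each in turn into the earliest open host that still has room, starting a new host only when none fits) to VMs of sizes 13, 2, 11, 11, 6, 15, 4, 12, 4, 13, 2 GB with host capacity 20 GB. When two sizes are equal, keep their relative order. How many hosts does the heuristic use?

Sorted descending: 15, 13, 13, 12, 11, 11, 6, 4, 4, 2, 2.
  15 → host 1 (new)  [load 15/20]
  13 → host 2 (new)  [load 13/20]
  13 → host 3 (new)  [load 13/20]
  12 → host 4 (new)  [load 12/20]
  11 → host 5 (new)  [load 11/20]
  11 → host 6 (new)  [load 11/20]
  6 → host 2  [load 19/20]
  4 → host 1  [load 19/20]
  4 → host 3  [load 17/20]
  2 → host 3  [load 19/20]
  2 → host 4  [load 14/20]
6 hosts opened.

6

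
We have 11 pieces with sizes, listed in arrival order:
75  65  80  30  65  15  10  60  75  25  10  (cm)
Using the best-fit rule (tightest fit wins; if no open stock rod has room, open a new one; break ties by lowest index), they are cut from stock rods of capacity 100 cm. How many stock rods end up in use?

6

  75 → stock rod 1 (new)  [load 75/100]
  65 → stock rod 2 (new)  [load 65/100]
  80 → stock rod 3 (new)  [load 80/100]
  30 → stock rod 2  [load 95/100]
  65 → stock rod 4 (new)  [load 65/100]
  15 → stock rod 3  [load 95/100]
  10 → stock rod 1  [load 85/100]
  60 → stock rod 5 (new)  [load 60/100]
  75 → stock rod 6 (new)  [load 75/100]
  25 → stock rod 6  [load 100/100]
  10 → stock rod 1  [load 95/100]
6 stock rods opened.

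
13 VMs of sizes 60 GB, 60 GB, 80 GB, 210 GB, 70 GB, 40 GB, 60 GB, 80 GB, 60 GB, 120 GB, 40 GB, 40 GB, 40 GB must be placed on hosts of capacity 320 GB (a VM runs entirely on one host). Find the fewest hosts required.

Total = 210 + 120 + 80 + 80 + 70 + 60 + 60 + 60 + 60 + 40 + 40 + 40 + 40 = 960 GB.
Lower bound: ⌈960/320⌉ = 3 hosts.
A packing using 3 hosts:
  host 1: 210 + 70 + 40 = 320
  host 2: 120 + 80 + 80 + 40 = 320
  host 3: 60 + 60 + 60 + 60 + 40 + 40 = 320
This matches the lower bound, so 3 is optimal.

3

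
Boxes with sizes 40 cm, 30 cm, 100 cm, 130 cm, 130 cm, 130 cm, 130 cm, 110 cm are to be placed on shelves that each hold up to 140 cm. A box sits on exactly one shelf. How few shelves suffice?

6

Total = 130 + 130 + 130 + 130 + 110 + 100 + 40 + 30 = 800 cm.
Lower bound: ⌈800/140⌉ = 6 shelves.
A packing using 6 shelves:
  shelf 1: 130 = 130
  shelf 2: 130 = 130
  shelf 3: 130 = 130
  shelf 4: 130 = 130
  shelf 5: 110 + 30 = 140
  shelf 6: 100 + 40 = 140
This matches the lower bound, so 6 is optimal.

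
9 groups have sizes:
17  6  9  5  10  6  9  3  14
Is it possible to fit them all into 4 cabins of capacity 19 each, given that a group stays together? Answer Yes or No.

No

Total = 79; ⌈79/19⌉ = 5.
At least 5 cabins are required, but only 4 are allowed.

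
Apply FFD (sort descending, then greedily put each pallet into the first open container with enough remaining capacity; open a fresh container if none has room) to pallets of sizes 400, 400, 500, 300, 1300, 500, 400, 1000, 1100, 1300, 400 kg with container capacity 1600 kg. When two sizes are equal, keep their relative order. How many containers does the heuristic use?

5

Sorted descending: 1300, 1300, 1100, 1000, 500, 500, 400, 400, 400, 400, 300.
  1300 → container 1 (new)  [load 1300/1600]
  1300 → container 2 (new)  [load 1300/1600]
  1100 → container 3 (new)  [load 1100/1600]
  1000 → container 4 (new)  [load 1000/1600]
  500 → container 3  [load 1600/1600]
  500 → container 4  [load 1500/1600]
  400 → container 5 (new)  [load 400/1600]
  400 → container 5  [load 800/1600]
  400 → container 5  [load 1200/1600]
  400 → container 5  [load 1600/1600]
  300 → container 1  [load 1600/1600]
5 containers opened.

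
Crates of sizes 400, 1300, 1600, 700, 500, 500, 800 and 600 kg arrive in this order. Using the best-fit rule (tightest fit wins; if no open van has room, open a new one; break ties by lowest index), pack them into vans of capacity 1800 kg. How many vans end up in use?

  400 → van 1 (new)  [load 400/1800]
  1300 → van 1  [load 1700/1800]
  1600 → van 2 (new)  [load 1600/1800]
  700 → van 3 (new)  [load 700/1800]
  500 → van 3  [load 1200/1800]
  500 → van 3  [load 1700/1800]
  800 → van 4 (new)  [load 800/1800]
  600 → van 4  [load 1400/1800]
4 vans opened.

4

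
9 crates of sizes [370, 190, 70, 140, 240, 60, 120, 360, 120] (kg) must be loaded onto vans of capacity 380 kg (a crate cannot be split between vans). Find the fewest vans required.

5

Total = 370 + 360 + 240 + 190 + 140 + 120 + 120 + 70 + 60 = 1670 kg.
Lower bound: ⌈1670/380⌉ = 5 vans.
A packing using 5 vans:
  van 1: 370 = 370
  van 2: 360 = 360
  van 3: 240 + 140 = 380
  van 4: 190 + 120 + 70 = 380
  van 5: 120 + 60 = 180
This matches the lower bound, so 5 is optimal.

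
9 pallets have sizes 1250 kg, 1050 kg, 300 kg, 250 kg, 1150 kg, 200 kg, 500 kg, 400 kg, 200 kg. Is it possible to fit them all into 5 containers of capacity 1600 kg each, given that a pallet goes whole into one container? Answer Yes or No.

Yes

A valid assignment using 4 containers:
  container 1: 1250 + 300 = 1550
  container 2: 1150 + 400 = 1550
  container 3: 1050 + 500 = 1550
  container 4: 250 + 200 + 200 = 650
That uses only 4 ≤ 5, so 5 containers are enough.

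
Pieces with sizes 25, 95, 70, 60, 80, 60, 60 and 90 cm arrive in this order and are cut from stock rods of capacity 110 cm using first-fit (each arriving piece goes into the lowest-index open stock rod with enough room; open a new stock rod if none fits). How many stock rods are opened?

7

  25 → stock rod 1 (new)  [load 25/110]
  95 → stock rod 2 (new)  [load 95/110]
  70 → stock rod 1  [load 95/110]
  60 → stock rod 3 (new)  [load 60/110]
  80 → stock rod 4 (new)  [load 80/110]
  60 → stock rod 5 (new)  [load 60/110]
  60 → stock rod 6 (new)  [load 60/110]
  90 → stock rod 7 (new)  [load 90/110]
7 stock rods opened.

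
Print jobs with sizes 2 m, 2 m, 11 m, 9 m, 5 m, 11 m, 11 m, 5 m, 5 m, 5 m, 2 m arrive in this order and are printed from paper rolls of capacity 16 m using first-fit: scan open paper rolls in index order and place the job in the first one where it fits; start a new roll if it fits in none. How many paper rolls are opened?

5

  2 → roll 1 (new)  [load 2/16]
  2 → roll 1  [load 4/16]
  11 → roll 1  [load 15/16]
  9 → roll 2 (new)  [load 9/16]
  5 → roll 2  [load 14/16]
  11 → roll 3 (new)  [load 11/16]
  11 → roll 4 (new)  [load 11/16]
  5 → roll 3  [load 16/16]
  5 → roll 4  [load 16/16]
  5 → roll 5 (new)  [load 5/16]
  2 → roll 2  [load 16/16]
5 paper rolls opened.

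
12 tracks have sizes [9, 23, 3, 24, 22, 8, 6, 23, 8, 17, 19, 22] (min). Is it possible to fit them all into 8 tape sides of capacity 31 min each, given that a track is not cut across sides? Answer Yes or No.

A valid assignment using 7 tape sides:
  side 1: 24 + 6 = 30
  side 2: 23 + 8 = 31
  side 3: 23 + 8 = 31
  side 4: 22 + 9 = 31
  side 5: 22 + 3 = 25
  side 6: 19 = 19
  side 7: 17 = 17
That uses only 7 ≤ 8, so 8 tape sides are enough.

Yes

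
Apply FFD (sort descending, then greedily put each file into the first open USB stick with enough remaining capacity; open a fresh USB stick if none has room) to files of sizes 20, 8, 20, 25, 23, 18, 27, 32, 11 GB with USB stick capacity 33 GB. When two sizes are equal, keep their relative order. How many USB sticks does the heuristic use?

7

Sorted descending: 32, 27, 25, 23, 20, 20, 18, 11, 8.
  32 → USB stick 1 (new)  [load 32/33]
  27 → USB stick 2 (new)  [load 27/33]
  25 → USB stick 3 (new)  [load 25/33]
  23 → USB stick 4 (new)  [load 23/33]
  20 → USB stick 5 (new)  [load 20/33]
  20 → USB stick 6 (new)  [load 20/33]
  18 → USB stick 7 (new)  [load 18/33]
  11 → USB stick 5  [load 31/33]
  8 → USB stick 3  [load 33/33]
7 USB sticks opened.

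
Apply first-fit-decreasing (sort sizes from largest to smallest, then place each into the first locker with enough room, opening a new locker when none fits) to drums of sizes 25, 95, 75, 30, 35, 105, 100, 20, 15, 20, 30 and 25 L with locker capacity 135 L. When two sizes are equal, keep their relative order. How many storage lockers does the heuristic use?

Sorted descending: 105, 100, 95, 75, 35, 30, 30, 25, 25, 20, 20, 15.
  105 → locker 1 (new)  [load 105/135]
  100 → locker 2 (new)  [load 100/135]
  95 → locker 3 (new)  [load 95/135]
  75 → locker 4 (new)  [load 75/135]
  35 → locker 2  [load 135/135]
  30 → locker 1  [load 135/135]
  30 → locker 3  [load 125/135]
  25 → locker 4  [load 100/135]
  25 → locker 4  [load 125/135]
  20 → locker 5 (new)  [load 20/135]
  20 → locker 5  [load 40/135]
  15 → locker 5  [load 55/135]
5 storage lockers opened.

5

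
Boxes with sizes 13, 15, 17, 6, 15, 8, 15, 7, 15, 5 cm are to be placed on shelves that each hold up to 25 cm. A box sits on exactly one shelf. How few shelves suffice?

6

Total = 17 + 15 + 15 + 15 + 15 + 13 + 8 + 7 + 6 + 5 = 116 cm.
Lower bound: ⌈116/25⌉ = 5 shelves.
Also, 6 boxes each exceed 25/2 cm, and no two of those can share a shelf, so at least 6 shelves are needed.
A packing using 6 shelves:
  shelf 1: 17 + 8 = 25
  shelf 2: 15 + 7 = 22
  shelf 3: 15 + 6 = 21
  shelf 4: 15 + 5 = 20
  shelf 5: 15 = 15
  shelf 6: 13 = 13
This matches the lower bound, so 6 is optimal.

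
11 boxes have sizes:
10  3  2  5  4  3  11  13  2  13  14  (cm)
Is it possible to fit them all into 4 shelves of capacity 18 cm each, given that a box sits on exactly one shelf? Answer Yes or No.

No

Total = 80 cm; ⌈80/18⌉ = 5.
At least 5 shelves are required, but only 4 are allowed.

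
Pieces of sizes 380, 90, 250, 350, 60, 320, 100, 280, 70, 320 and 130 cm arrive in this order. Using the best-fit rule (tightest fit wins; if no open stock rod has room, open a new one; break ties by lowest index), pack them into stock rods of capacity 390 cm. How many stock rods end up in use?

7

  380 → stock rod 1 (new)  [load 380/390]
  90 → stock rod 2 (new)  [load 90/390]
  250 → stock rod 2  [load 340/390]
  350 → stock rod 3 (new)  [load 350/390]
  60 → stock rod 4 (new)  [load 60/390]
  320 → stock rod 4  [load 380/390]
  100 → stock rod 5 (new)  [load 100/390]
  280 → stock rod 5  [load 380/390]
  70 → stock rod 6 (new)  [load 70/390]
  320 → stock rod 6  [load 390/390]
  130 → stock rod 7 (new)  [load 130/390]
7 stock rods opened.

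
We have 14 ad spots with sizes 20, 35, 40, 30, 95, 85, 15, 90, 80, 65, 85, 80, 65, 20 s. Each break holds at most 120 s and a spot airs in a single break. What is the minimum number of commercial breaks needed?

Total = 95 + 90 + 85 + 85 + 80 + 80 + 65 + 65 + 40 + 35 + 30 + 20 + 20 + 15 = 805 s.
Lower bound: ⌈805/120⌉ = 7 commercial breaks.
Also, 8 ad spots each exceed 60 s, and no two of those can share a break, so at least 8 commercial breaks are needed.
A packing using 8 commercial breaks:
  break 1: 95 + 20 = 115
  break 2: 90 + 30 = 120
  break 3: 85 + 35 = 120
  break 4: 85 + 20 + 15 = 120
  break 5: 80 + 40 = 120
  break 6: 80 = 80
  break 7: 65 = 65
  break 8: 65 = 65
This matches the lower bound, so 8 is optimal.

8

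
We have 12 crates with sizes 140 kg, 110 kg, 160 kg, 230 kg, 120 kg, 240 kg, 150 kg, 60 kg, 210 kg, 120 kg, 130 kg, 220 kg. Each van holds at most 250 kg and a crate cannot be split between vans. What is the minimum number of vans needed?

9

Total = 240 + 230 + 220 + 210 + 160 + 150 + 140 + 130 + 120 + 120 + 110 + 60 = 1890 kg.
Lower bound: ⌈1890/250⌉ = 8 vans.
A packing using 9 vans:
  van 1: 240 = 240
  van 2: 230 = 230
  van 3: 220 = 220
  van 4: 210 = 210
  van 5: 160 + 60 = 220
  van 6: 150 = 150
  van 7: 140 + 110 = 250
  van 8: 130 + 120 = 250
  van 9: 120 = 120
No arrangement into 8 vans stays within capacity, so 9 is optimal.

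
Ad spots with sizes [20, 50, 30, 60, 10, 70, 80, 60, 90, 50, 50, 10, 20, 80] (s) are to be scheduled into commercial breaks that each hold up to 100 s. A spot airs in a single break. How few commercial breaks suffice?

Total = 90 + 80 + 80 + 70 + 60 + 60 + 50 + 50 + 50 + 30 + 20 + 20 + 10 + 10 = 680 s.
Lower bound: ⌈680/100⌉ = 7 commercial breaks.
A packing using 8 commercial breaks:
  break 1: 90 + 10 = 100
  break 2: 80 + 20 = 100
  break 3: 80 + 20 = 100
  break 4: 70 + 30 = 100
  break 5: 60 + 10 = 70
  break 6: 60 = 60
  break 7: 50 + 50 = 100
  break 8: 50 = 50
No arrangement into 7 commercial breaks stays within capacity, so 8 is optimal.

8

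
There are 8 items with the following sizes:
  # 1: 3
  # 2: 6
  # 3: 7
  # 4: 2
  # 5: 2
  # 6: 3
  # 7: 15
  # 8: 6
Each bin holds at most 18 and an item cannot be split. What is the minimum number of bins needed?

Total = 15 + 7 + 6 + 6 + 3 + 3 + 2 + 2 = 44.
Lower bound: ⌈44/18⌉ = 3 bins.
A packing using 3 bins:
  bin 1: 15 + 3 = 18
  bin 2: 7 + 6 + 3 + 2 = 18
  bin 3: 6 + 2 = 8
This matches the lower bound, so 3 is optimal.

3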